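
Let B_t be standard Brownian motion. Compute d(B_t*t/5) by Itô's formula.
d(B_t*t/5) = (B_t/5) dt + (t/5) dB_t

Itô's formula for f(t, x): d f(t, B_t) = (f_t + (1/2) f_xx) dt + f_x dB_t. Compute partials of f(t, x) = t*x/5:
  f_t(t,x)  = x/5
  f_x(t,x)  = t/5
  f_xx(t,x) = 0
Assemble drift = f_t + (1/2) f_xx = x/5 and diffusion = f_x = t/5. Substituting x = B_t:
  d(B_t*t/5) = (B_t/5) dt + (t/5) dB_t.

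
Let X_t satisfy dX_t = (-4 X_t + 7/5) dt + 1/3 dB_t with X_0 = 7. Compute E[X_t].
E[X_t] = 7/20 + 133*exp(-4*t)/20

Taking expectations and using E[dB_t] = 0, the mean m(t) = E[X_t] satisfies the ODE m'(t) = a m(t) + b with m(0) = x_0. With a = -4, b = 7/5, x_0 = 7, the solution is
  m(t) = x_0 * exp(a t) + (b/a) * (exp(a t) - 1)
       = 7 * exp((-4) t) + ((7/5)/(-4)) * (exp((-4) t) - 1)
       = 7/20 + 133*exp(-4*t)/20.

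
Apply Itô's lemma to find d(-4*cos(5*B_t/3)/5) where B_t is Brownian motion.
d(-4*cos(5*B_t/3)/5) = (10*cos(5*B_t/3)/9) dt + (4*sin(5*B_t/3)/3) dB_t

Itô's formula for f(B_t) gives d f(B_t) = f'(B_t) dB_t + (1/2) f''(B_t) dt. Compute derivatives of f(x) = -4*cos(5*x/3)/5:
  f'(x)  = 4*sin(5*x/3)/3
  f''(x) = 20*cos(5*x/3)/9
Substitute x = B_t and multiply the f'' term by 1/2:
  drift     = (1/2) * (20*cos(5*x/3)/9) evaluated at B_t = 10*cos(5*B_t/3)/9
  diffusion = (4*sin(5*x/3)/3) evaluated at B_t = 4*sin(5*B_t/3)/3
Therefore d(-4*cos(5*B_t/3)/5) = (10*cos(5*B_t/3)/9) dt + (4*sin(5*B_t/3)/3) dB_t.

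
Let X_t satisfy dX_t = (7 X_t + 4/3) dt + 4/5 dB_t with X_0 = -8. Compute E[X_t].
E[X_t] = -164*exp(7*t)/21 - 4/21

Taking expectations and using E[dB_t] = 0, the mean m(t) = E[X_t] satisfies the ODE m'(t) = a m(t) + b with m(0) = x_0. With a = 7, b = 4/3, x_0 = -8, the solution is
  m(t) = x_0 * exp(a t) + (b/a) * (exp(a t) - 1)
       = (-8) * exp(7 t) + ((4/3)/7) * (exp(7 t) - 1)
       = -164*exp(7*t)/21 - 4/21.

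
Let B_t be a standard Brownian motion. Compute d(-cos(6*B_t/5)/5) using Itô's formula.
d(-cos(6*B_t/5)/5) = (18*cos(6*B_t/5)/125) dt + (6*sin(6*B_t/5)/25) dB_t

Itô's formula for f(B_t) gives d f(B_t) = f'(B_t) dB_t + (1/2) f''(B_t) dt. Compute derivatives of f(x) = -cos(6*x/5)/5:
  f'(x)  = 6*sin(6*x/5)/25
  f''(x) = 36*cos(6*x/5)/125
Substitute x = B_t and multiply the f'' term by 1/2:
  drift     = (1/2) * (36*cos(6*x/5)/125) evaluated at B_t = 18*cos(6*B_t/5)/125
  diffusion = (6*sin(6*x/5)/25) evaluated at B_t = 6*sin(6*B_t/5)/25
Therefore d(-cos(6*B_t/5)/5) = (18*cos(6*B_t/5)/125) dt + (6*sin(6*B_t/5)/25) dB_t.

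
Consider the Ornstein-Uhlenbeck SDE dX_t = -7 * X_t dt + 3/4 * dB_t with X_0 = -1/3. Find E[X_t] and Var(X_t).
E[X_t] = -exp(-7*t)/3; Var(X_t) = 9/224 - 9*exp(-14*t)/224

The OU SDE dX = -theta X dt + sigma dB admits the integrating factor exp(theta t): d(exp(theta t) X_t) = sigma exp(theta t) dB_t. Integrating from 0 to t:
  X_t = x_0 * exp(-theta t) + sigma * int_0^t exp(-theta (t-s)) dB_s.
The Itô integral has mean 0 and (by the Itô isometry) variance sigma^2 * int_0^t exp(-2 theta (t - s)) ds = sigma^2 * (1 - exp(-2 theta t)) / (2 theta).
With theta = 7, sigma = 3/4, x_0 = -1/3:
  E[X_t] = -1/3 * exp(-7 t) = -exp(-7*t)/3
  Var(X_t) = (3/4)^2 * (1 - exp(-2*7 t)) / (2 * 7) = 9/224 - 9*exp(-14*t)/224.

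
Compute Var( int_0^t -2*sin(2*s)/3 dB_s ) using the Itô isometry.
Var = 2*t/9 - sin(4*t)/18

The Itô integral of a deterministic integrand f(s) has mean 0 because each increment f(s) * (B_{s+ds} - B_s) has mean 0. By the Itô isometry:
  Var( int_0^t f(s) dB_s ) = E[ (int_0^t f(s) dB_s)^2 ] = int_0^t f(s)^2 ds.
Here f(s) = -2*sin(2*s)/3, so f(s)^2 = 4*sin(2*s)^2/9. Integrate:
  int_0^t (4*sin(2*s)^2/9) ds = 2*t/9 - sin(4*t)/18.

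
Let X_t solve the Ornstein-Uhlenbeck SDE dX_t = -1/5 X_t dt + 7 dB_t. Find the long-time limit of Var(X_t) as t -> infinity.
lim Var(X_t) = 245/2

The OU SDE dX = -theta X dt + sigma dB admits the integrating factor exp(theta t): d(exp(theta t) X_t) = sigma exp(theta t) dB_t. Integrating from 0 to t gives X_t = x_0 * exp(-theta t) + sigma * int_0^t exp(-theta (t-s)) dB_s for any initial x_0. The Itô integral has variance (by the Itô isometry) sigma^2 * int_0^t exp(-2 theta (t - s)) ds = sigma^2 * (1 - exp(-2 theta t)) / (2 theta), independent of x_0.
With theta = 1/5, sigma = 7:
  Var(X_t) = (7)^2 * (1 - exp(-2*1/5 t)) / (2 * 1/5) = 245/2 - 245*exp(-2*t/5)/2.
As t -> infinity, exp(-2*1/5 t) -> 0, so the stationary variance is sigma^2 / (2 theta) = 245/2.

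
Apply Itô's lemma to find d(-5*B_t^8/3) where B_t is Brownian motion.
d(-5*B_t^8/3) = (-140*B_t^6/3) dt + (-40*B_t^7/3) dB_t

Itô's formula for f(B_t) gives d f(B_t) = f'(B_t) dB_t + (1/2) f''(B_t) dt. Compute derivatives of f(x) = -5*x^8/3:
  f'(x)  = -40*x^7/3
  f''(x) = -280*x^6/3
Substitute x = B_t and multiply the f'' term by 1/2:
  drift     = (1/2) * (-280*x^6/3) evaluated at B_t = -140*B_t^6/3
  diffusion = (-40*x^7/3) evaluated at B_t = -40*B_t^7/3
Therefore d(-5*B_t^8/3) = (-140*B_t^6/3) dt + (-40*B_t^7/3) dB_t.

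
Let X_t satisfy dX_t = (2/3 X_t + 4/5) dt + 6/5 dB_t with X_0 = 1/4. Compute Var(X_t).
Var(X_t) = 27*exp(4*t/3)/25 - 27/25

The variance V(t) = Var(X_t) satisfies V'(t) = 2 a V(t) + c^2 with V(0) = 0 (drift coefficient is linear in X, diffusion is constant). With a = 2/3, c = 6/5, the solution is
  V(t) = (c^2 / (2 a)) * (exp(2 a t) - 1)
       = ((6/5)^2 / (2*(2/3))) * (exp((4/3) t) - 1)
       = 27*exp(4*t/3)/25 - 27/25.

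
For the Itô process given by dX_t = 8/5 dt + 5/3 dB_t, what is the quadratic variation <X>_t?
<X>_t = 25*t/9

For an Itô process dX_t = a(t) dt + b(t) dB_t, the quadratic variation is <X>_t = int_0^t b(s)^2 ds (the drift term does not contribute). Here b(s) = 5/3, so
  b(s)^2 = 25/9.
Integrating from 0 to t:
  <X>_t = int_0^t (25/9) ds = 25*t/9.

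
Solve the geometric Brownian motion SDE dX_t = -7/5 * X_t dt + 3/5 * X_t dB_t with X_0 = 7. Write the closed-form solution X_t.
X_t = 7 * exp((-79/50) * t + (3/5) * B_t)

For GBM dX = mu X dt + sigma X dB with X_0 = x_0, apply Itô to Y = log X: dY = (mu - sigma^2/2) dt + sigma dB, so Y_t = log(x_0) + (mu - sigma^2/2) t + sigma B_t and hence X_t = x_0 * exp((mu - sigma^2/2) t + sigma B_t).
With mu = -7/5, sigma = 3/5, x_0 = 7, this gives:
  X_t = 7 * exp((-79/50) * t + (3/5) * B_t).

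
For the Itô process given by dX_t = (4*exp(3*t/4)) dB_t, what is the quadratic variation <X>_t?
<X>_t = 32*exp(3*t/2)/3 - 32/3

For an Itô process dX_t = a(t) dt + b(t) dB_t, the quadratic variation is <X>_t = int_0^t b(s)^2 ds (the drift term does not contribute). Here b(s) = 4*exp(3*s/4), so
  b(s)^2 = 16*exp(3*s/2).
Integrating from 0 to t:
  <X>_t = int_0^t (16*exp(3*s/2)) ds = 32*exp(3*t/2)/3 - 32/3.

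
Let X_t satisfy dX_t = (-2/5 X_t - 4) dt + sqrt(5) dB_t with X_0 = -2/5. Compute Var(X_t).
Var(X_t) = 25/4 - 25*exp(-4*t/5)/4

The variance V(t) = Var(X_t) satisfies V'(t) = 2 a V(t) + c^2 with V(0) = 0 (drift coefficient is linear in X, diffusion is constant). With a = -2/5, c = sqrt(5), the solution is
  V(t) = (c^2 / (2 a)) * (exp(2 a t) - 1)
       = (sqrt(5)^2 / (2*(-2/5))) * (exp((-4/5) t) - 1)
       = 25/4 - 25*exp(-4*t/5)/4.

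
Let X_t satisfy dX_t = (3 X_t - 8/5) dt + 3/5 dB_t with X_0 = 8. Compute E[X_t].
E[X_t] = 112*exp(3*t)/15 + 8/15

Taking expectations and using E[dB_t] = 0, the mean m(t) = E[X_t] satisfies the ODE m'(t) = a m(t) + b with m(0) = x_0. With a = 3, b = -8/5, x_0 = 8, the solution is
  m(t) = x_0 * exp(a t) + (b/a) * (exp(a t) - 1)
       = 8 * exp(3 t) + ((-8/5)/3) * (exp(3 t) - 1)
       = 112*exp(3*t)/15 + 8/15.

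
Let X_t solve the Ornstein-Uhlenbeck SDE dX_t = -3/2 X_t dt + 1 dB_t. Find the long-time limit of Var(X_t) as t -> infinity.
lim Var(X_t) = 1/3

The OU SDE dX = -theta X dt + sigma dB admits the integrating factor exp(theta t): d(exp(theta t) X_t) = sigma exp(theta t) dB_t. Integrating from 0 to t gives X_t = x_0 * exp(-theta t) + sigma * int_0^t exp(-theta (t-s)) dB_s for any initial x_0. The Itô integral has variance (by the Itô isometry) sigma^2 * int_0^t exp(-2 theta (t - s)) ds = sigma^2 * (1 - exp(-2 theta t)) / (2 theta), independent of x_0.
With theta = 3/2, sigma = 1:
  Var(X_t) = (1)^2 * (1 - exp(-2*3/2 t)) / (2 * 3/2) = 1/3 - exp(-3*t)/3.
As t -> infinity, exp(-2*3/2 t) -> 0, so the stationary variance is sigma^2 / (2 theta) = 1/3.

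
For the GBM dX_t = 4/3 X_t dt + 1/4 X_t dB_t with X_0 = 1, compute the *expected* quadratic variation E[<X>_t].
E[<X>_t] = 3*exp(131*t/48)/131 - 3/131

<X>_t = int_0^t ((1/4) * X_s)^2 ds. Taking expectation inside the integral: E[<X>_t] = (1/4)^2 * int_0^t E[X_s^2] ds. For GBM, E[X_s^2] = x_0^2 * exp((2 mu + sigma^2) s). Integrating:
  E[<X>_t] = (1/4)^2 * 1^2 * (exp((2*(4/3) + (1/4)^2) t) - 1) / (2*(4/3) + (1/4)^2)
           = (1/4)^2 * 1^2 * (exp((131/48) t) - 1) / (131/48) = 3*exp(131*t/48)/131 - 3/131.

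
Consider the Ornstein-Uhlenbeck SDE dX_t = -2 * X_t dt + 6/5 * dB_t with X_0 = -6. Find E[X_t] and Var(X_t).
E[X_t] = -6*exp(-2*t); Var(X_t) = 9/25 - 9*exp(-4*t)/25

The OU SDE dX = -theta X dt + sigma dB admits the integrating factor exp(theta t): d(exp(theta t) X_t) = sigma exp(theta t) dB_t. Integrating from 0 to t:
  X_t = x_0 * exp(-theta t) + sigma * int_0^t exp(-theta (t-s)) dB_s.
The Itô integral has mean 0 and (by the Itô isometry) variance sigma^2 * int_0^t exp(-2 theta (t - s)) ds = sigma^2 * (1 - exp(-2 theta t)) / (2 theta).
With theta = 2, sigma = 6/5, x_0 = -6:
  E[X_t] = -6 * exp(-2 t) = -6*exp(-2*t)
  Var(X_t) = (6/5)^2 * (1 - exp(-2*2 t)) / (2 * 2) = 9/25 - 9*exp(-4*t)/25.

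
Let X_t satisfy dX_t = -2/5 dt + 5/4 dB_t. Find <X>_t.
<X>_t = 25*t/16

For an Itô process dX_t = a(t) dt + b(t) dB_t, the quadratic variation is <X>_t = int_0^t b(s)^2 ds (the drift term does not contribute). Here b(s) = 5/4, so
  b(s)^2 = 25/16.
Integrating from 0 to t:
  <X>_t = int_0^t (25/16) ds = 25*t/16.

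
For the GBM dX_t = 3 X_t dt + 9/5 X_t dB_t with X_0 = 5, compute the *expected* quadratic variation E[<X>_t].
E[<X>_t] = 675*exp(231*t/25)/77 - 675/77

<X>_t = int_0^t ((9/5) * X_s)^2 ds. Taking expectation inside the integral: E[<X>_t] = (9/5)^2 * int_0^t E[X_s^2] ds. For GBM, E[X_s^2] = x_0^2 * exp((2 mu + sigma^2) s). Integrating:
  E[<X>_t] = (9/5)^2 * 5^2 * (exp((2*3 + (9/5)^2) t) - 1) / (2*3 + (9/5)^2)
           = (9/5)^2 * 5^2 * (exp((231/25) t) - 1) / (231/25) = 675*exp(231*t/25)/77 - 675/77.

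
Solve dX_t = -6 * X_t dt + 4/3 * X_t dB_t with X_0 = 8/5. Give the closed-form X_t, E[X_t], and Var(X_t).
X_t = 8/5 * exp((-62/9) t + (4/3) B_t); E[X_t] = 8*exp(-6*t)/5; Var(X_t) = (64*exp(16*t/9) - 64)*exp(-12*t)/25

For GBM dX = mu X dt + sigma X dB with X_0 = x_0, apply Itô to Y = log X: dY = (mu - sigma^2/2) dt + sigma dB, so Y_t = log(x_0) + (mu - sigma^2/2) t + sigma B_t and hence X_t = x_0 * exp((mu - sigma^2/2) t + sigma B_t).
With mu = -6, sigma = 4/3, x_0 = 8/5, this gives:
  X_t = 8/5 * exp((-62/9) * t + (4/3) * B_t).
Since sigma*B_t ~ Normal(0, sigma^2 t), E[exp(sigma*B_t)] = exp(sigma^2 t / 2); so E[X_t] = x_0 * exp((mu - sigma^2/2) t) * exp(sigma^2 t / 2) = x_0 * exp(mu t) = 8*exp(-6*t)/5.
Var(X_t) = E[X_t^2] - (E[X_t])^2 = x_0^2 * exp(2 mu t) * (exp(sigma^2 t) - 1) = (64*exp(16*t/9) - 64)*exp(-12*t)/25.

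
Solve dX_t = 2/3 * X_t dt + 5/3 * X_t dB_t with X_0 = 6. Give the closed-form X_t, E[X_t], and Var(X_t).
X_t = 6 * exp((-13/18) t + (5/3) B_t); E[X_t] = 6*exp(2*t/3); Var(X_t) = 36*(exp(25*t/9) - 1)*exp(4*t/3)

For GBM dX = mu X dt + sigma X dB with X_0 = x_0, apply Itô to Y = log X: dY = (mu - sigma^2/2) dt + sigma dB, so Y_t = log(x_0) + (mu - sigma^2/2) t + sigma B_t and hence X_t = x_0 * exp((mu - sigma^2/2) t + sigma B_t).
With mu = 2/3, sigma = 5/3, x_0 = 6, this gives:
  X_t = 6 * exp((-13/18) * t + (5/3) * B_t).
Since sigma*B_t ~ Normal(0, sigma^2 t), E[exp(sigma*B_t)] = exp(sigma^2 t / 2); so E[X_t] = x_0 * exp((mu - sigma^2/2) t) * exp(sigma^2 t / 2) = x_0 * exp(mu t) = 6*exp(2*t/3).
Var(X_t) = E[X_t^2] - (E[X_t])^2 = x_0^2 * exp(2 mu t) * (exp(sigma^2 t) - 1) = 36*(exp(25*t/9) - 1)*exp(4*t/3).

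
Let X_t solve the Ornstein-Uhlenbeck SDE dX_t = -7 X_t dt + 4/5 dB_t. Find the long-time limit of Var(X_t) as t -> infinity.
lim Var(X_t) = 8/175

The OU SDE dX = -theta X dt + sigma dB admits the integrating factor exp(theta t): d(exp(theta t) X_t) = sigma exp(theta t) dB_t. Integrating from 0 to t gives X_t = x_0 * exp(-theta t) + sigma * int_0^t exp(-theta (t-s)) dB_s for any initial x_0. The Itô integral has variance (by the Itô isometry) sigma^2 * int_0^t exp(-2 theta (t - s)) ds = sigma^2 * (1 - exp(-2 theta t)) / (2 theta), independent of x_0.
With theta = 7, sigma = 4/5:
  Var(X_t) = (4/5)^2 * (1 - exp(-2*7 t)) / (2 * 7) = 8/175 - 8*exp(-14*t)/175.
As t -> infinity, exp(-2*7 t) -> 0, so the stationary variance is sigma^2 / (2 theta) = 8/175.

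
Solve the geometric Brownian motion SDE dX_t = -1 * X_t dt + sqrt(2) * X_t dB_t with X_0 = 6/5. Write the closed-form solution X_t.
X_t = 6/5 * exp((-2) * t + (sqrt(2)) * B_t)

For GBM dX = mu X dt + sigma X dB with X_0 = x_0, apply Itô to Y = log X: dY = (mu - sigma^2/2) dt + sigma dB, so Y_t = log(x_0) + (mu - sigma^2/2) t + sigma B_t and hence X_t = x_0 * exp((mu - sigma^2/2) t + sigma B_t).
With mu = -1, sigma = sqrt(2), x_0 = 6/5, this gives:
  X_t = 6/5 * exp((-2) * t + (sqrt(2)) * B_t).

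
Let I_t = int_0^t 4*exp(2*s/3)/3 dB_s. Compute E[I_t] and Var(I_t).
E[I_t] = 0; Var(I_t) = 4*exp(4*t/3)/3 - 4/3

The Itô integral of a deterministic integrand f(s) has mean 0 because each increment f(s) * (B_{s+ds} - B_s) has mean 0. By the Itô isometry:
  Var( int_0^t f(s) dB_s ) = E[ (int_0^t f(s) dB_s)^2 ] = int_0^t f(s)^2 ds.
Here f(s) = 4*exp(2*s/3)/3, so f(s)^2 = 16*exp(4*s/3)/9. Integrate:
  int_0^t (16*exp(4*s/3)/9) ds = 4*exp(4*t/3)/3 - 4/3.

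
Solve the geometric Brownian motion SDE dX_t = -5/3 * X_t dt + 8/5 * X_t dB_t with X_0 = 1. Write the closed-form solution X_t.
X_t = 1 * exp((-221/75) * t + (8/5) * B_t)

For GBM dX = mu X dt + sigma X dB with X_0 = x_0, apply Itô to Y = log X: dY = (mu - sigma^2/2) dt + sigma dB, so Y_t = log(x_0) + (mu - sigma^2/2) t + sigma B_t and hence X_t = x_0 * exp((mu - sigma^2/2) t + sigma B_t).
With mu = -5/3, sigma = 8/5, x_0 = 1, this gives:
  X_t = 1 * exp((-221/75) * t + (8/5) * B_t).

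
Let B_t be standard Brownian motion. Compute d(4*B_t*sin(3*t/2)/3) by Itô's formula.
d(4*B_t*sin(3*t/2)/3) = (2*B_t*cos(3*t/2)) dt + (4*sin(3*t/2)/3) dB_t

Itô's formula for f(t, x): d f(t, B_t) = (f_t + (1/2) f_xx) dt + f_x dB_t. Compute partials of f(t, x) = 4*x*sin(3*t/2)/3:
  f_t(t,x)  = 2*x*cos(3*t/2)
  f_x(t,x)  = 4*sin(3*t/2)/3
  f_xx(t,x) = 0
Assemble drift = f_t + (1/2) f_xx = 2*x*cos(3*t/2) and diffusion = f_x = 4*sin(3*t/2)/3. Substituting x = B_t:
  d(4*B_t*sin(3*t/2)/3) = (2*B_t*cos(3*t/2)) dt + (4*sin(3*t/2)/3) dB_t.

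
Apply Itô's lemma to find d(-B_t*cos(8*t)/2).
d(-B_t*cos(8*t)/2) = (4*B_t*sin(8*t)) dt + (-cos(8*t)/2) dB_t

Itô's formula for f(t, x): d f(t, B_t) = (f_t + (1/2) f_xx) dt + f_x dB_t. Compute partials of f(t, x) = -x*cos(8*t)/2:
  f_t(t,x)  = 4*x*sin(8*t)
  f_x(t,x)  = -cos(8*t)/2
  f_xx(t,x) = 0
Assemble drift = f_t + (1/2) f_xx = 4*x*sin(8*t) and diffusion = f_x = -cos(8*t)/2. Substituting x = B_t:
  d(-B_t*cos(8*t)/2) = (4*B_t*sin(8*t)) dt + (-cos(8*t)/2) dB_t.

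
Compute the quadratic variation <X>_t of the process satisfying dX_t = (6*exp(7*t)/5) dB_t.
<X>_t = 18*exp(14*t)/175 - 18/175

For an Itô process dX_t = a(t) dt + b(t) dB_t, the quadratic variation is <X>_t = int_0^t b(s)^2 ds (the drift term does not contribute). Here b(s) = 6*exp(7*s)/5, so
  b(s)^2 = 36*exp(14*s)/25.
Integrating from 0 to t:
  <X>_t = int_0^t (36*exp(14*s)/25) ds = 18*exp(14*t)/175 - 18/175.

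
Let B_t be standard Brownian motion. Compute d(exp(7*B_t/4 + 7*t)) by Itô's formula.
d(exp(7*B_t/4 + 7*t)) = (273*exp(7*B_t/4 + 7*t)/32) dt + (7*exp(7*B_t/4 + 7*t)/4) dB_t

Itô's formula for f(t, x): d f(t, B_t) = (f_t + (1/2) f_xx) dt + f_x dB_t. Compute partials of f(t, x) = exp(7*t + 7*x/4):
  f_t(t,x)  = 7*exp(7*t + 7*x/4)
  f_x(t,x)  = 7*exp(7*t + 7*x/4)/4
  f_xx(t,x) = 49*exp(7*t + 7*x/4)/16
Assemble drift = f_t + (1/2) f_xx = 273*exp(7*t + 7*x/4)/32 and diffusion = f_x = 7*exp(7*t + 7*x/4)/4. Substituting x = B_t:
  d(exp(7*B_t/4 + 7*t)) = (273*exp(7*B_t/4 + 7*t)/32) dt + (7*exp(7*B_t/4 + 7*t)/4) dB_t.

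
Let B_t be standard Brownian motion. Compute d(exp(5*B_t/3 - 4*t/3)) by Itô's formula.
d(exp(5*B_t/3 - 4*t/3)) = (exp(5*B_t/3 - 4*t/3)/18) dt + (5*exp(5*B_t/3 - 4*t/3)/3) dB_t

Itô's formula for f(t, x): d f(t, B_t) = (f_t + (1/2) f_xx) dt + f_x dB_t. Compute partials of f(t, x) = exp(-4*t/3 + 5*x/3):
  f_t(t,x)  = -4*exp(-4*t/3 + 5*x/3)/3
  f_x(t,x)  = 5*exp(-4*t/3 + 5*x/3)/3
  f_xx(t,x) = 25*exp(-4*t/3 + 5*x/3)/9
Assemble drift = f_t + (1/2) f_xx = exp(-4*t/3 + 5*x/3)/18 and diffusion = f_x = 5*exp(-4*t/3 + 5*x/3)/3. Substituting x = B_t:
  d(exp(5*B_t/3 - 4*t/3)) = (exp(5*B_t/3 - 4*t/3)/18) dt + (5*exp(5*B_t/3 - 4*t/3)/3) dB_t.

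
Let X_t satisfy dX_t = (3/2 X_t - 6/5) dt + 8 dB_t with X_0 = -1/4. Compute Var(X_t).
Var(X_t) = 64*exp(3*t)/3 - 64/3

The variance V(t) = Var(X_t) satisfies V'(t) = 2 a V(t) + c^2 with V(0) = 0 (drift coefficient is linear in X, diffusion is constant). With a = 3/2, c = 8, the solution is
  V(t) = (c^2 / (2 a)) * (exp(2 a t) - 1)
       = (8^2 / (2*(3/2))) * (exp(3 t) - 1)
       = 64*exp(3*t)/3 - 64/3.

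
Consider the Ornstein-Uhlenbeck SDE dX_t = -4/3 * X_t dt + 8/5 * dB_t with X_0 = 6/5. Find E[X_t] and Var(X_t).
E[X_t] = 6*exp(-4*t/3)/5; Var(X_t) = 24/25 - 24*exp(-8*t/3)/25

The OU SDE dX = -theta X dt + sigma dB admits the integrating factor exp(theta t): d(exp(theta t) X_t) = sigma exp(theta t) dB_t. Integrating from 0 to t:
  X_t = x_0 * exp(-theta t) + sigma * int_0^t exp(-theta (t-s)) dB_s.
The Itô integral has mean 0 and (by the Itô isometry) variance sigma^2 * int_0^t exp(-2 theta (t - s)) ds = sigma^2 * (1 - exp(-2 theta t)) / (2 theta).
With theta = 4/3, sigma = 8/5, x_0 = 6/5:
  E[X_t] = 6/5 * exp(-4/3 t) = 6*exp(-4*t/3)/5
  Var(X_t) = (8/5)^2 * (1 - exp(-2*4/3 t)) / (2 * 4/3) = 24/25 - 24*exp(-8*t/3)/25.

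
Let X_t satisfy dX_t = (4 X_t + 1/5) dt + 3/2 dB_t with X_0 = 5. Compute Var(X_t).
Var(X_t) = 9*exp(8*t)/32 - 9/32

The variance V(t) = Var(X_t) satisfies V'(t) = 2 a V(t) + c^2 with V(0) = 0 (drift coefficient is linear in X, diffusion is constant). With a = 4, c = 3/2, the solution is
  V(t) = (c^2 / (2 a)) * (exp(2 a t) - 1)
       = ((3/2)^2 / (2*4)) * (exp(8 t) - 1)
       = 9*exp(8*t)/32 - 9/32.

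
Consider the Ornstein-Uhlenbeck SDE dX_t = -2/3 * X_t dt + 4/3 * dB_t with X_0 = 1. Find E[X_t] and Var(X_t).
E[X_t] = exp(-2*t/3); Var(X_t) = 4/3 - 4*exp(-4*t/3)/3

The OU SDE dX = -theta X dt + sigma dB admits the integrating factor exp(theta t): d(exp(theta t) X_t) = sigma exp(theta t) dB_t. Integrating from 0 to t:
  X_t = x_0 * exp(-theta t) + sigma * int_0^t exp(-theta (t-s)) dB_s.
The Itô integral has mean 0 and (by the Itô isometry) variance sigma^2 * int_0^t exp(-2 theta (t - s)) ds = sigma^2 * (1 - exp(-2 theta t)) / (2 theta).
With theta = 2/3, sigma = 4/3, x_0 = 1:
  E[X_t] = 1 * exp(-2/3 t) = exp(-2*t/3)
  Var(X_t) = (4/3)^2 * (1 - exp(-2*2/3 t)) / (2 * 2/3) = 4/3 - 4*exp(-4*t/3)/3.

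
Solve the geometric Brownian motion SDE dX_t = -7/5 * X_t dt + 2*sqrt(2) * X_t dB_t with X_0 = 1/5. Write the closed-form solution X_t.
X_t = 1/5 * exp((-27/5) * t + (2*sqrt(2)) * B_t)

For GBM dX = mu X dt + sigma X dB with X_0 = x_0, apply Itô to Y = log X: dY = (mu - sigma^2/2) dt + sigma dB, so Y_t = log(x_0) + (mu - sigma^2/2) t + sigma B_t and hence X_t = x_0 * exp((mu - sigma^2/2) t + sigma B_t).
With mu = -7/5, sigma = 2*sqrt(2), x_0 = 1/5, this gives:
  X_t = 1/5 * exp((-27/5) * t + (2*sqrt(2)) * B_t).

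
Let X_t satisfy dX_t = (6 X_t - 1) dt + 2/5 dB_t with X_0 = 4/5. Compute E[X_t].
E[X_t] = 19*exp(6*t)/30 + 1/6

Taking expectations and using E[dB_t] = 0, the mean m(t) = E[X_t] satisfies the ODE m'(t) = a m(t) + b with m(0) = x_0. With a = 6, b = -1, x_0 = 4/5, the solution is
  m(t) = x_0 * exp(a t) + (b/a) * (exp(a t) - 1)
       = (4/5) * exp(6 t) + ((-1)/6) * (exp(6 t) - 1)
       = 19*exp(6*t)/30 + 1/6.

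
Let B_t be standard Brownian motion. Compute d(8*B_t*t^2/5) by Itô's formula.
d(8*B_t*t^2/5) = (16*B_t*t/5) dt + (8*t^2/5) dB_t

Itô's formula for f(t, x): d f(t, B_t) = (f_t + (1/2) f_xx) dt + f_x dB_t. Compute partials of f(t, x) = 8*t^2*x/5:
  f_t(t,x)  = 16*t*x/5
  f_x(t,x)  = 8*t^2/5
  f_xx(t,x) = 0
Assemble drift = f_t + (1/2) f_xx = 16*t*x/5 and diffusion = f_x = 8*t^2/5. Substituting x = B_t:
  d(8*B_t*t^2/5) = (16*B_t*t/5) dt + (8*t^2/5) dB_t.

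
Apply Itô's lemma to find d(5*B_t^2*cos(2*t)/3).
d(5*B_t^2*cos(2*t)/3) = (-10*B_t^2*sin(2*t)/3 + 5*cos(2*t)/3) dt + (10*B_t*cos(2*t)/3) dB_t

Itô's formula for f(t, x): d f(t, B_t) = (f_t + (1/2) f_xx) dt + f_x dB_t. Compute partials of f(t, x) = 5*x^2*cos(2*t)/3:
  f_t(t,x)  = -10*x^2*sin(2*t)/3
  f_x(t,x)  = 10*x*cos(2*t)/3
  f_xx(t,x) = 10*cos(2*t)/3
Assemble drift = f_t + (1/2) f_xx = -10*x^2*sin(2*t)/3 + 5*cos(2*t)/3 and diffusion = f_x = 10*x*cos(2*t)/3. Substituting x = B_t:
  d(5*B_t^2*cos(2*t)/3) = (-10*B_t^2*sin(2*t)/3 + 5*cos(2*t)/3) dt + (10*B_t*cos(2*t)/3) dB_t.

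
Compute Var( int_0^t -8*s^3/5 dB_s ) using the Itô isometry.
Var = 64*t^7/175

The Itô integral of a deterministic integrand f(s) has mean 0 because each increment f(s) * (B_{s+ds} - B_s) has mean 0. By the Itô isometry:
  Var( int_0^t f(s) dB_s ) = E[ (int_0^t f(s) dB_s)^2 ] = int_0^t f(s)^2 ds.
Here f(s) = -8*s^3/5, so f(s)^2 = 64*s^6/25. Integrate:
  int_0^t (64*s^6/25) ds = 64*t^7/175.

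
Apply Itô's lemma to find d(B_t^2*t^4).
d(B_t^2*t^4) = (t^3*(4*B_t^2 + t)) dt + (2*B_t*t^4) dB_t

Itô's formula for f(t, x): d f(t, B_t) = (f_t + (1/2) f_xx) dt + f_x dB_t. Compute partials of f(t, x) = t^4*x^2:
  f_t(t,x)  = 4*t^3*x^2
  f_x(t,x)  = 2*t^4*x
  f_xx(t,x) = 2*t^4
Assemble drift = f_t + (1/2) f_xx = t^3*(t + 4*x^2) and diffusion = f_x = 2*t^4*x. Substituting x = B_t:
  d(B_t^2*t^4) = (t^3*(4*B_t^2 + t)) dt + (2*B_t*t^4) dB_t.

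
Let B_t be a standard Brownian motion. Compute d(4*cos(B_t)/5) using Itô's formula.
d(4*cos(B_t)/5) = (-2*cos(B_t)/5) dt + (-4*sin(B_t)/5) dB_t

Itô's formula for f(B_t) gives d f(B_t) = f'(B_t) dB_t + (1/2) f''(B_t) dt. Compute derivatives of f(x) = 4*cos(x)/5:
  f'(x)  = -4*sin(x)/5
  f''(x) = -4*cos(x)/5
Substitute x = B_t and multiply the f'' term by 1/2:
  drift     = (1/2) * (-4*cos(x)/5) evaluated at B_t = -2*cos(B_t)/5
  diffusion = (-4*sin(x)/5) evaluated at B_t = -4*sin(B_t)/5
Therefore d(4*cos(B_t)/5) = (-2*cos(B_t)/5) dt + (-4*sin(B_t)/5) dB_t.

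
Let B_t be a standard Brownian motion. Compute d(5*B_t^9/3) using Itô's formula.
d(5*B_t^9/3) = (60*B_t^7) dt + (15*B_t^8) dB_t

Itô's formula for f(B_t) gives d f(B_t) = f'(B_t) dB_t + (1/2) f''(B_t) dt. Compute derivatives of f(x) = 5*x^9/3:
  f'(x)  = 15*x^8
  f''(x) = 120*x^7
Substitute x = B_t and multiply the f'' term by 1/2:
  drift     = (1/2) * (120*x^7) evaluated at B_t = 60*B_t^7
  diffusion = (15*x^8) evaluated at B_t = 15*B_t^8
Therefore d(5*B_t^9/3) = (60*B_t^7) dt + (15*B_t^8) dB_t.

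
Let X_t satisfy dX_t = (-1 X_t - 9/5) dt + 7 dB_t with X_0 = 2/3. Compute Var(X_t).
Var(X_t) = 49/2 - 49*exp(-2*t)/2

The variance V(t) = Var(X_t) satisfies V'(t) = 2 a V(t) + c^2 with V(0) = 0 (drift coefficient is linear in X, diffusion is constant). With a = -1, c = 7, the solution is
  V(t) = (c^2 / (2 a)) * (exp(2 a t) - 1)
       = (7^2 / (2*(-1))) * (exp((-2) t) - 1)
       = 49/2 - 49*exp(-2*t)/2.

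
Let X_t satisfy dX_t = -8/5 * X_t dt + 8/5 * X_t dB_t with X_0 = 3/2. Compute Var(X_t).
Var(X_t) = (9*exp(64*t/25) - 9)*exp(-16*t/5)/4

For GBM dX = mu X dt + sigma X dB with X_0 = x_0, apply Itô to Y = log X: dY = (mu - sigma^2/2) dt + sigma dB, so Y_t = log(x_0) + (mu - sigma^2/2) t + sigma B_t and hence X_t = x_0 * exp((mu - sigma^2/2) t + sigma B_t).
With mu = -8/5, sigma = 8/5, x_0 = 3/2, this gives:
  X_t = 3/2 * exp((-72/25) * t + (8/5) * B_t).
Since sigma*B_t ~ Normal(0, sigma^2 t), E[exp(sigma*B_t)] = exp(sigma^2 t / 2); so E[X_t] = x_0 * exp((mu - sigma^2/2) t) * exp(sigma^2 t / 2) = x_0 * exp(mu t) = 3*exp(-8*t/5)/2.
Var(X_t) = E[X_t^2] - (E[X_t])^2 = x_0^2 * exp(2 mu t) * (exp(sigma^2 t) - 1) = (9*exp(64*t/25) - 9)*exp(-16*t/5)/4.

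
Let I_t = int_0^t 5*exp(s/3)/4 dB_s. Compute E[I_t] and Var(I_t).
E[I_t] = 0; Var(I_t) = 75*exp(2*t/3)/32 - 75/32

The Itô integral of a deterministic integrand f(s) has mean 0 because each increment f(s) * (B_{s+ds} - B_s) has mean 0. By the Itô isometry:
  Var( int_0^t f(s) dB_s ) = E[ (int_0^t f(s) dB_s)^2 ] = int_0^t f(s)^2 ds.
Here f(s) = 5*exp(s/3)/4, so f(s)^2 = 25*exp(2*s/3)/16. Integrate:
  int_0^t (25*exp(2*s/3)/16) ds = 75*exp(2*t/3)/32 - 75/32.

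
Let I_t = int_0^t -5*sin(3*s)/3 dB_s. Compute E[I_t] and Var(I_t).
E[I_t] = 0; Var(I_t) = 25*t/18 - 25*sin(6*t)/108

The Itô integral of a deterministic integrand f(s) has mean 0 because each increment f(s) * (B_{s+ds} - B_s) has mean 0. By the Itô isometry:
  Var( int_0^t f(s) dB_s ) = E[ (int_0^t f(s) dB_s)^2 ] = int_0^t f(s)^2 ds.
Here f(s) = -5*sin(3*s)/3, so f(s)^2 = 25*sin(3*s)^2/9. Integrate:
  int_0^t (25*sin(3*s)^2/9) ds = 25*t/18 - 25*sin(6*t)/108.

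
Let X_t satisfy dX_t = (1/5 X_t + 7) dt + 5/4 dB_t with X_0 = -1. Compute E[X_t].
E[X_t] = 34*exp(t/5) - 35

Taking expectations and using E[dB_t] = 0, the mean m(t) = E[X_t] satisfies the ODE m'(t) = a m(t) + b with m(0) = x_0. With a = 1/5, b = 7, x_0 = -1, the solution is
  m(t) = x_0 * exp(a t) + (b/a) * (exp(a t) - 1)
       = (-1) * exp((1/5) t) + (7/(1/5)) * (exp((1/5) t) - 1)
       = 34*exp(t/5) - 35.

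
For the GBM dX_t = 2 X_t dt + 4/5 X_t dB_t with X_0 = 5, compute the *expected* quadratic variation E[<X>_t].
E[<X>_t] = 100*exp(116*t/25)/29 - 100/29

<X>_t = int_0^t ((4/5) * X_s)^2 ds. Taking expectation inside the integral: E[<X>_t] = (4/5)^2 * int_0^t E[X_s^2] ds. For GBM, E[X_s^2] = x_0^2 * exp((2 mu + sigma^2) s). Integrating:
  E[<X>_t] = (4/5)^2 * 5^2 * (exp((2*2 + (4/5)^2) t) - 1) / (2*2 + (4/5)^2)
           = (4/5)^2 * 5^2 * (exp((116/25) t) - 1) / (116/25) = 100*exp(116*t/25)/29 - 100/29.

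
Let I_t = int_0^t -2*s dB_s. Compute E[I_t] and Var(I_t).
E[I_t] = 0; Var(I_t) = 4*t^3/3

The Itô integral of a deterministic integrand f(s) has mean 0 because each increment f(s) * (B_{s+ds} - B_s) has mean 0. By the Itô isometry:
  Var( int_0^t f(s) dB_s ) = E[ (int_0^t f(s) dB_s)^2 ] = int_0^t f(s)^2 ds.
Here f(s) = -2*s, so f(s)^2 = 4*s^2. Integrate:
  int_0^t (4*s^2) ds = 4*t^3/3.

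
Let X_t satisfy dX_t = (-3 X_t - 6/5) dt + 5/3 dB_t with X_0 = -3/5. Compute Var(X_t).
Var(X_t) = 25/54 - 25*exp(-6*t)/54

The variance V(t) = Var(X_t) satisfies V'(t) = 2 a V(t) + c^2 with V(0) = 0 (drift coefficient is linear in X, diffusion is constant). With a = -3, c = 5/3, the solution is
  V(t) = (c^2 / (2 a)) * (exp(2 a t) - 1)
       = ((5/3)^2 / (2*(-3))) * (exp((-6) t) - 1)
       = 25/54 - 25*exp(-6*t)/54.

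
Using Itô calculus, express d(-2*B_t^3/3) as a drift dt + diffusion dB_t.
d(-2*B_t^3/3) = (-2*B_t) dt + (-2*B_t^2) dB_t

Itô's formula for f(B_t) gives d f(B_t) = f'(B_t) dB_t + (1/2) f''(B_t) dt. Compute derivatives of f(x) = -2*x^3/3:
  f'(x)  = -2*x^2
  f''(x) = -4*x
Substitute x = B_t and multiply the f'' term by 1/2:
  drift     = (1/2) * (-4*x) evaluated at B_t = -2*B_t
  diffusion = (-2*x^2) evaluated at B_t = -2*B_t^2
Therefore d(-2*B_t^3/3) = (-2*B_t) dt + (-2*B_t^2) dB_t.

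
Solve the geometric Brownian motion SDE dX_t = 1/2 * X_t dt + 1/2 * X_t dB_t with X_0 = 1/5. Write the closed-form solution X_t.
X_t = 1/5 * exp((3/8) * t + (1/2) * B_t)

For GBM dX = mu X dt + sigma X dB with X_0 = x_0, apply Itô to Y = log X: dY = (mu - sigma^2/2) dt + sigma dB, so Y_t = log(x_0) + (mu - sigma^2/2) t + sigma B_t and hence X_t = x_0 * exp((mu - sigma^2/2) t + sigma B_t).
With mu = 1/2, sigma = 1/2, x_0 = 1/5, this gives:
  X_t = 1/5 * exp((3/8) * t + (1/2) * B_t).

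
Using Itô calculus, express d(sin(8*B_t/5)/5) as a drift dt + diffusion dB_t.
d(sin(8*B_t/5)/5) = (-32*sin(8*B_t/5)/125) dt + (8*cos(8*B_t/5)/25) dB_t

Itô's formula for f(B_t) gives d f(B_t) = f'(B_t) dB_t + (1/2) f''(B_t) dt. Compute derivatives of f(x) = sin(8*x/5)/5:
  f'(x)  = 8*cos(8*x/5)/25
  f''(x) = -64*sin(8*x/5)/125
Substitute x = B_t and multiply the f'' term by 1/2:
  drift     = (1/2) * (-64*sin(8*x/5)/125) evaluated at B_t = -32*sin(8*B_t/5)/125
  diffusion = (8*cos(8*x/5)/25) evaluated at B_t = 8*cos(8*B_t/5)/25
Therefore d(sin(8*B_t/5)/5) = (-32*sin(8*B_t/5)/125) dt + (8*cos(8*B_t/5)/25) dB_t.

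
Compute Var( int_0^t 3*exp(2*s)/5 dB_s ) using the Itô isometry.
Var = 9*exp(4*t)/100 - 9/100

The Itô integral of a deterministic integrand f(s) has mean 0 because each increment f(s) * (B_{s+ds} - B_s) has mean 0. By the Itô isometry:
  Var( int_0^t f(s) dB_s ) = E[ (int_0^t f(s) dB_s)^2 ] = int_0^t f(s)^2 ds.
Here f(s) = 3*exp(2*s)/5, so f(s)^2 = 9*exp(4*s)/25. Integrate:
  int_0^t (9*exp(4*s)/25) ds = 9*exp(4*t)/100 - 9/100.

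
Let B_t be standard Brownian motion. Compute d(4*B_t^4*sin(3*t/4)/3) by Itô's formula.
d(4*B_t^4*sin(3*t/4)/3) = (B_t^2*(B_t^2*cos(3*t/4) + 8*sin(3*t/4))) dt + (16*B_t^3*sin(3*t/4)/3) dB_t

Itô's formula for f(t, x): d f(t, B_t) = (f_t + (1/2) f_xx) dt + f_x dB_t. Compute partials of f(t, x) = 4*x^4*sin(3*t/4)/3:
  f_t(t,x)  = x^4*cos(3*t/4)
  f_x(t,x)  = 16*x^3*sin(3*t/4)/3
  f_xx(t,x) = 16*x^2*sin(3*t/4)
Assemble drift = f_t + (1/2) f_xx = x^2*(x^2*cos(3*t/4) + 8*sin(3*t/4)) and diffusion = f_x = 16*x^3*sin(3*t/4)/3. Substituting x = B_t:
  d(4*B_t^4*sin(3*t/4)/3) = (B_t^2*(B_t^2*cos(3*t/4) + 8*sin(3*t/4))) dt + (16*B_t^3*sin(3*t/4)/3) dB_t.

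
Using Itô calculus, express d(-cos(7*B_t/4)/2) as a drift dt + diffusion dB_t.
d(-cos(7*B_t/4)/2) = (49*cos(7*B_t/4)/64) dt + (7*sin(7*B_t/4)/8) dB_t

Itô's formula for f(B_t) gives d f(B_t) = f'(B_t) dB_t + (1/2) f''(B_t) dt. Compute derivatives of f(x) = -cos(7*x/4)/2:
  f'(x)  = 7*sin(7*x/4)/8
  f''(x) = 49*cos(7*x/4)/32
Substitute x = B_t and multiply the f'' term by 1/2:
  drift     = (1/2) * (49*cos(7*x/4)/32) evaluated at B_t = 49*cos(7*B_t/4)/64
  diffusion = (7*sin(7*x/4)/8) evaluated at B_t = 7*sin(7*B_t/4)/8
Therefore d(-cos(7*B_t/4)/2) = (49*cos(7*B_t/4)/64) dt + (7*sin(7*B_t/4)/8) dB_t.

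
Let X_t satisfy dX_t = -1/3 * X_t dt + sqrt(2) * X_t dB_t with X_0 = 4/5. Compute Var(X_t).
Var(X_t) = (16*exp(2*t) - 16)*exp(-2*t/3)/25

For GBM dX = mu X dt + sigma X dB with X_0 = x_0, apply Itô to Y = log X: dY = (mu - sigma^2/2) dt + sigma dB, so Y_t = log(x_0) + (mu - sigma^2/2) t + sigma B_t and hence X_t = x_0 * exp((mu - sigma^2/2) t + sigma B_t).
With mu = -1/3, sigma = sqrt(2), x_0 = 4/5, this gives:
  X_t = 4/5 * exp((-4/3) * t + (sqrt(2)) * B_t).
Since sigma*B_t ~ Normal(0, sigma^2 t), E[exp(sigma*B_t)] = exp(sigma^2 t / 2); so E[X_t] = x_0 * exp((mu - sigma^2/2) t) * exp(sigma^2 t / 2) = x_0 * exp(mu t) = 4*exp(-t/3)/5.
Var(X_t) = E[X_t^2] - (E[X_t])^2 = x_0^2 * exp(2 mu t) * (exp(sigma^2 t) - 1) = (16*exp(2*t) - 16)*exp(-2*t/3)/25.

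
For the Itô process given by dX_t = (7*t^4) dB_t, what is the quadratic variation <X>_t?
<X>_t = 49*t^9/9

For an Itô process dX_t = a(t) dt + b(t) dB_t, the quadratic variation is <X>_t = int_0^t b(s)^2 ds (the drift term does not contribute). Here b(s) = 7*s^4, so
  b(s)^2 = 49*s^8.
Integrating from 0 to t:
  <X>_t = int_0^t (49*s^8) ds = 49*t^9/9.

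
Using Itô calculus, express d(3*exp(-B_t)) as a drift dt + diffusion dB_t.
d(3*exp(-B_t)) = (3*exp(-B_t)/2) dt + (-3*exp(-B_t)) dB_t

Itô's formula for f(B_t) gives d f(B_t) = f'(B_t) dB_t + (1/2) f''(B_t) dt. Compute derivatives of f(x) = 3*exp(-x):
  f'(x)  = -3*exp(-x)
  f''(x) = 3*exp(-x)
Substitute x = B_t and multiply the f'' term by 1/2:
  drift     = (1/2) * (3*exp(-x)) evaluated at B_t = 3*exp(-B_t)/2
  diffusion = (-3*exp(-x)) evaluated at B_t = -3*exp(-B_t)
Therefore d(3*exp(-B_t)) = (3*exp(-B_t)/2) dt + (-3*exp(-B_t)) dB_t.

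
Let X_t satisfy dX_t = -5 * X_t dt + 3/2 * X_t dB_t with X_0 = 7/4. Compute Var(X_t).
Var(X_t) = (49*exp(9*t/4) - 49)*exp(-10*t)/16

For GBM dX = mu X dt + sigma X dB with X_0 = x_0, apply Itô to Y = log X: dY = (mu - sigma^2/2) dt + sigma dB, so Y_t = log(x_0) + (mu - sigma^2/2) t + sigma B_t and hence X_t = x_0 * exp((mu - sigma^2/2) t + sigma B_t).
With mu = -5, sigma = 3/2, x_0 = 7/4, this gives:
  X_t = 7/4 * exp((-49/8) * t + (3/2) * B_t).
Since sigma*B_t ~ Normal(0, sigma^2 t), E[exp(sigma*B_t)] = exp(sigma^2 t / 2); so E[X_t] = x_0 * exp((mu - sigma^2/2) t) * exp(sigma^2 t / 2) = x_0 * exp(mu t) = 7*exp(-5*t)/4.
Var(X_t) = E[X_t^2] - (E[X_t])^2 = x_0^2 * exp(2 mu t) * (exp(sigma^2 t) - 1) = (49*exp(9*t/4) - 49)*exp(-10*t)/16.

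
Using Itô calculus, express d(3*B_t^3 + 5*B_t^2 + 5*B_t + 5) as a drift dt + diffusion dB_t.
d(3*B_t^3 + 5*B_t^2 + 5*B_t + 5) = (9*B_t + 5) dt + (9*B_t^2 + 10*B_t + 5) dB_t

Itô's formula for f(B_t) gives d f(B_t) = f'(B_t) dB_t + (1/2) f''(B_t) dt. Compute derivatives of f(x) = 3*x^3 + 5*x^2 + 5*x + 5:
  f'(x)  = 9*x^2 + 10*x + 5
  f''(x) = 18*x + 10
Substitute x = B_t and multiply the f'' term by 1/2:
  drift     = (1/2) * (18*x + 10) evaluated at B_t = 9*B_t + 5
  diffusion = (9*x^2 + 10*x + 5) evaluated at B_t = 9*B_t^2 + 10*B_t + 5
Therefore d(3*B_t^3 + 5*B_t^2 + 5*B_t + 5) = (9*B_t + 5) dt + (9*B_t^2 + 10*B_t + 5) dB_t.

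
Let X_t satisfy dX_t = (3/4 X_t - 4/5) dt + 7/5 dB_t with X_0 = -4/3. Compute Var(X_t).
Var(X_t) = 98*exp(3*t/2)/75 - 98/75

The variance V(t) = Var(X_t) satisfies V'(t) = 2 a V(t) + c^2 with V(0) = 0 (drift coefficient is linear in X, diffusion is constant). With a = 3/4, c = 7/5, the solution is
  V(t) = (c^2 / (2 a)) * (exp(2 a t) - 1)
       = ((7/5)^2 / (2*(3/4))) * (exp((3/2) t) - 1)
       = 98*exp(3*t/2)/75 - 98/75.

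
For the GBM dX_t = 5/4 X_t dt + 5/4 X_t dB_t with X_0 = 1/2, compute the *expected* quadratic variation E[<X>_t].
E[<X>_t] = 5*exp(65*t/16)/52 - 5/52

<X>_t = int_0^t ((5/4) * X_s)^2 ds. Taking expectation inside the integral: E[<X>_t] = (5/4)^2 * int_0^t E[X_s^2] ds. For GBM, E[X_s^2] = x_0^2 * exp((2 mu + sigma^2) s). Integrating:
  E[<X>_t] = (5/4)^2 * (1/2)^2 * (exp((2*(5/4) + (5/4)^2) t) - 1) / (2*(5/4) + (5/4)^2)
           = (5/4)^2 * (1/2)^2 * (exp((65/16) t) - 1) / (65/16) = 5*exp(65*t/16)/52 - 5/52.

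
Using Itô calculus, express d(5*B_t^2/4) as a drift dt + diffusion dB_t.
d(5*B_t^2/4) = (5/4) dt + (5*B_t/2) dB_t

Itô's formula for f(B_t) gives d f(B_t) = f'(B_t) dB_t + (1/2) f''(B_t) dt. Compute derivatives of f(x) = 5*x^2/4:
  f'(x)  = 5*x/2
  f''(x) = 5/2
Substitute x = B_t and multiply the f'' term by 1/2:
  drift     = (1/2) * (5/2) evaluated at B_t = 5/4
  diffusion = (5*x/2) evaluated at B_t = 5*B_t/2
Therefore d(5*B_t^2/4) = (5/4) dt + (5*B_t/2) dB_t.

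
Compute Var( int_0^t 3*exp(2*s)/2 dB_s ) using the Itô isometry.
Var = 9*exp(4*t)/16 - 9/16

The Itô integral of a deterministic integrand f(s) has mean 0 because each increment f(s) * (B_{s+ds} - B_s) has mean 0. By the Itô isometry:
  Var( int_0^t f(s) dB_s ) = E[ (int_0^t f(s) dB_s)^2 ] = int_0^t f(s)^2 ds.
Here f(s) = 3*exp(2*s)/2, so f(s)^2 = 9*exp(4*s)/4. Integrate:
  int_0^t (9*exp(4*s)/4) ds = 9*exp(4*t)/16 - 9/16.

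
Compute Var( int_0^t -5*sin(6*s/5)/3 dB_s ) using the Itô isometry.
Var = 25*t/18 - 125*sin(12*t/5)/216

The Itô integral of a deterministic integrand f(s) has mean 0 because each increment f(s) * (B_{s+ds} - B_s) has mean 0. By the Itô isometry:
  Var( int_0^t f(s) dB_s ) = E[ (int_0^t f(s) dB_s)^2 ] = int_0^t f(s)^2 ds.
Here f(s) = -5*sin(6*s/5)/3, so f(s)^2 = 25*sin(6*s/5)^2/9. Integrate:
  int_0^t (25*sin(6*s/5)^2/9) ds = 25*t/18 - 125*sin(12*t/5)/216.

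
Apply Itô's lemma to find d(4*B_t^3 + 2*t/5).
d(4*B_t^3 + 2*t/5) = (12*B_t + 2/5) dt + (12*B_t^2) dB_t

Itô's formula for f(t, x): d f(t, B_t) = (f_t + (1/2) f_xx) dt + f_x dB_t. Compute partials of f(t, x) = 2*t/5 + 4*x^3:
  f_t(t,x)  = 2/5
  f_x(t,x)  = 12*x^2
  f_xx(t,x) = 24*x
Assemble drift = f_t + (1/2) f_xx = 12*x + 2/5 and diffusion = f_x = 12*x^2. Substituting x = B_t:
  d(4*B_t^3 + 2*t/5) = (12*B_t + 2/5) dt + (12*B_t^2) dB_t.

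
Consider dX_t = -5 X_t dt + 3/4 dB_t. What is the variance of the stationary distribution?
lim Var(X_t) = 9/160

The OU SDE dX = -theta X dt + sigma dB admits the integrating factor exp(theta t): d(exp(theta t) X_t) = sigma exp(theta t) dB_t. Integrating from 0 to t gives X_t = x_0 * exp(-theta t) + sigma * int_0^t exp(-theta (t-s)) dB_s for any initial x_0. The Itô integral has variance (by the Itô isometry) sigma^2 * int_0^t exp(-2 theta (t - s)) ds = sigma^2 * (1 - exp(-2 theta t)) / (2 theta), independent of x_0.
With theta = 5, sigma = 3/4:
  Var(X_t) = (3/4)^2 * (1 - exp(-2*5 t)) / (2 * 5) = 9/160 - 9*exp(-10*t)/160.
As t -> infinity, exp(-2*5 t) -> 0, so the stationary variance is sigma^2 / (2 theta) = 9/160.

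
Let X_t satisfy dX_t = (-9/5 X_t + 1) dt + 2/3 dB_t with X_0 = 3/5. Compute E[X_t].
E[X_t] = 5/9 + 2*exp(-9*t/5)/45

Taking expectations and using E[dB_t] = 0, the mean m(t) = E[X_t] satisfies the ODE m'(t) = a m(t) + b with m(0) = x_0. With a = -9/5, b = 1, x_0 = 3/5, the solution is
  m(t) = x_0 * exp(a t) + (b/a) * (exp(a t) - 1)
       = (3/5) * exp((-9/5) t) + (1/(-9/5)) * (exp((-9/5) t) - 1)
       = 5/9 + 2*exp(-9*t/5)/45.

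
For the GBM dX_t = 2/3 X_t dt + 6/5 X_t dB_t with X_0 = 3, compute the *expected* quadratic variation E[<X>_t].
E[<X>_t] = 243*exp(208*t/75)/52 - 243/52

<X>_t = int_0^t ((6/5) * X_s)^2 ds. Taking expectation inside the integral: E[<X>_t] = (6/5)^2 * int_0^t E[X_s^2] ds. For GBM, E[X_s^2] = x_0^2 * exp((2 mu + sigma^2) s). Integrating:
  E[<X>_t] = (6/5)^2 * 3^2 * (exp((2*(2/3) + (6/5)^2) t) - 1) / (2*(2/3) + (6/5)^2)
           = (6/5)^2 * 3^2 * (exp((208/75) t) - 1) / (208/75) = 243*exp(208*t/75)/52 - 243/52.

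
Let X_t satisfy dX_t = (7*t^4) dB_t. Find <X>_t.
<X>_t = 49*t^9/9

For an Itô process dX_t = a(t) dt + b(t) dB_t, the quadratic variation is <X>_t = int_0^t b(s)^2 ds (the drift term does not contribute). Here b(s) = 7*s^4, so
  b(s)^2 = 49*s^8.
Integrating from 0 to t:
  <X>_t = int_0^t (49*s^8) ds = 49*t^9/9.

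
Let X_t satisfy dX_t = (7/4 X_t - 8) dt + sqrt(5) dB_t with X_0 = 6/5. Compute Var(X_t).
Var(X_t) = 10*exp(7*t/2)/7 - 10/7

The variance V(t) = Var(X_t) satisfies V'(t) = 2 a V(t) + c^2 with V(0) = 0 (drift coefficient is linear in X, diffusion is constant). With a = 7/4, c = sqrt(5), the solution is
  V(t) = (c^2 / (2 a)) * (exp(2 a t) - 1)
       = (sqrt(5)^2 / (2*(7/4))) * (exp((7/2) t) - 1)
       = 10*exp(7*t/2)/7 - 10/7.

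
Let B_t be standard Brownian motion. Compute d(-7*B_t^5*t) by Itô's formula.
d(-7*B_t^5*t) = (7*B_t^3*(-B_t^2 - 10*t)) dt + (-35*B_t^4*t) dB_t

Itô's formula for f(t, x): d f(t, B_t) = (f_t + (1/2) f_xx) dt + f_x dB_t. Compute partials of f(t, x) = -7*t*x^5:
  f_t(t,x)  = -7*x^5
  f_x(t,x)  = -35*t*x^4
  f_xx(t,x) = -140*t*x^3
Assemble drift = f_t + (1/2) f_xx = 7*x^3*(-10*t - x^2) and diffusion = f_x = -35*t*x^4. Substituting x = B_t:
  d(-7*B_t^5*t) = (7*B_t^3*(-B_t^2 - 10*t)) dt + (-35*B_t^4*t) dB_t.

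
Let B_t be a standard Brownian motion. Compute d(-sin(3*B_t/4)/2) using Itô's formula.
d(-sin(3*B_t/4)/2) = (9*sin(3*B_t/4)/64) dt + (-3*cos(3*B_t/4)/8) dB_t

Itô's formula for f(B_t) gives d f(B_t) = f'(B_t) dB_t + (1/2) f''(B_t) dt. Compute derivatives of f(x) = -sin(3*x/4)/2:
  f'(x)  = -3*cos(3*x/4)/8
  f''(x) = 9*sin(3*x/4)/32
Substitute x = B_t and multiply the f'' term by 1/2:
  drift     = (1/2) * (9*sin(3*x/4)/32) evaluated at B_t = 9*sin(3*B_t/4)/64
  diffusion = (-3*cos(3*x/4)/8) evaluated at B_t = -3*cos(3*B_t/4)/8
Therefore d(-sin(3*B_t/4)/2) = (9*sin(3*B_t/4)/64) dt + (-3*cos(3*B_t/4)/8) dB_t.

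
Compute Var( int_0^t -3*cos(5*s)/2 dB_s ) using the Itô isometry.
Var = 9*t/8 + 9*sin(10*t)/80

The Itô integral of a deterministic integrand f(s) has mean 0 because each increment f(s) * (B_{s+ds} - B_s) has mean 0. By the Itô isometry:
  Var( int_0^t f(s) dB_s ) = E[ (int_0^t f(s) dB_s)^2 ] = int_0^t f(s)^2 ds.
Here f(s) = -3*cos(5*s)/2, so f(s)^2 = 9*cos(5*s)^2/4. Integrate:
  int_0^t (9*cos(5*s)^2/4) ds = 9*t/8 + 9*sin(10*t)/80.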